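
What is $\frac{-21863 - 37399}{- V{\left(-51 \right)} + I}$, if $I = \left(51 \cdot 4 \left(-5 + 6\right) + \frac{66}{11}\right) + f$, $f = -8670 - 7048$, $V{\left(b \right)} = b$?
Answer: $\frac{59262}{15457} \approx 3.834$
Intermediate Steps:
$f = -15718$
$I = -15508$ ($I = \left(51 \cdot 4 \left(-5 + 6\right) + \frac{66}{11}\right) - 15718 = \left(51 \cdot 4 \cdot 1 + 66 \cdot \frac{1}{11}\right) - 15718 = \left(51 \cdot 4 + 6\right) - 15718 = \left(204 + 6\right) - 15718 = 210 - 15718 = -15508$)
$\frac{-21863 - 37399}{- V{\left(-51 \right)} + I} = \frac{-21863 - 37399}{\left(-1\right) \left(-51\right) - 15508} = - \frac{59262}{51 - 15508} = - \frac{59262}{-15457} = \left(-59262\right) \left(- \frac{1}{15457}\right) = \frac{59262}{15457}$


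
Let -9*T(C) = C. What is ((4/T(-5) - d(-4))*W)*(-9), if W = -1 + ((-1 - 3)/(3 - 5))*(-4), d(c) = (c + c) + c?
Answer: 7776/5 ≈ 1555.2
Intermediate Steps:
d(c) = 3*c (d(c) = 2*c + c = 3*c)
T(C) = -C/9
W = -9 (W = -1 - 4/(-2)*(-4) = -1 - 4*(-½)*(-4) = -1 + 2*(-4) = -1 - 8 = -9)
((4/T(-5) - d(-4))*W)*(-9) = ((4/((-⅑*(-5))) - 3*(-4))*(-9))*(-9) = ((4/(5/9) - 1*(-12))*(-9))*(-9) = ((4*(9/5) + 12)*(-9))*(-9) = ((36/5 + 12)*(-9))*(-9) = ((96/5)*(-9))*(-9) = -864/5*(-9) = 7776/5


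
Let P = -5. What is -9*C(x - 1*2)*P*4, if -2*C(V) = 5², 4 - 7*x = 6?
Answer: -2250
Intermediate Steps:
x = -2/7 (x = 4/7 - ⅐*6 = 4/7 - 6/7 = -2/7 ≈ -0.28571)
C(V) = -25/2 (C(V) = -½*5² = -½*25 = -25/2)
-9*C(x - 1*2)*P*4 = -(-225)*(-5)/2*4 = -9*125/2*4 = -1125/2*4 = -2250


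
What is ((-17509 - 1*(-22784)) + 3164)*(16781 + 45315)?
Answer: 524028144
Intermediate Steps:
((-17509 - 1*(-22784)) + 3164)*(16781 + 45315) = ((-17509 + 22784) + 3164)*62096 = (5275 + 3164)*62096 = 8439*62096 = 524028144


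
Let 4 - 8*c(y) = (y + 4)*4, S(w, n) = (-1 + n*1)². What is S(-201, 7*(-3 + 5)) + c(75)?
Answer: 130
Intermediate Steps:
S(w, n) = (-1 + n)²
c(y) = -3/2 - y/2 (c(y) = ½ - (y + 4)*4/8 = ½ - (4 + y)*4/8 = ½ - (16 + 4*y)/8 = ½ + (-2 - y/2) = -3/2 - y/2)
S(-201, 7*(-3 + 5)) + c(75) = (-1 + 7*(-3 + 5))² + (-3/2 - ½*75) = (-1 + 7*2)² + (-3/2 - 75/2) = (-1 + 14)² - 39 = 13² - 39 = 169 - 39 = 130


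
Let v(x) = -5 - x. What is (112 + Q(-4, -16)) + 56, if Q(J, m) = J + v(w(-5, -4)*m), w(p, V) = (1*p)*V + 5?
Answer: 559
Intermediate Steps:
w(p, V) = 5 + V*p (w(p, V) = p*V + 5 = V*p + 5 = 5 + V*p)
Q(J, m) = -5 + J - 25*m (Q(J, m) = J + (-5 - (5 - 4*(-5))*m) = J + (-5 - (5 + 20)*m) = J + (-5 - 25*m) = -5 + J - 25*m)
(112 + Q(-4, -16)) + 56 = (112 + (-5 - 4 - 25*(-16))) + 56 = (112 + (-5 - 4 + 400)) + 56 = (112 + 391) + 56 = 503 + 56 = 559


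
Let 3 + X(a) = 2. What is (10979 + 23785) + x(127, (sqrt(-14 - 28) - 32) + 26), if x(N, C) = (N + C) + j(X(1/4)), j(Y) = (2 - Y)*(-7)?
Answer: 34864 + I*sqrt(42) ≈ 34864.0 + 6.4807*I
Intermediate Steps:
X(a) = -1 (X(a) = -3 + 2 = -1)
j(Y) = -14 + 7*Y
x(N, C) = -21 + C + N (x(N, C) = (N + C) + (-14 + 7*(-1)) = (C + N) + (-14 - 7) = (C + N) - 21 = -21 + C + N)
(10979 + 23785) + x(127, (sqrt(-14 - 28) - 32) + 26) = (10979 + 23785) + (-21 + ((sqrt(-14 - 28) - 32) + 26) + 127) = 34764 + (-21 + ((sqrt(-42) - 32) + 26) + 127) = 34764 + (-21 + ((I*sqrt(42) - 32) + 26) + 127) = 34764 + (-21 + ((-32 + I*sqrt(42)) + 26) + 127) = 34764 + (-21 + (-6 + I*sqrt(42)) + 127) = 34764 + (100 + I*sqrt(42)) = 34864 + I*sqrt(42)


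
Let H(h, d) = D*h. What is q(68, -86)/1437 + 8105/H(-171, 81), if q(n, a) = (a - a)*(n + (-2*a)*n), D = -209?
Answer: 8105/35739 ≈ 0.22678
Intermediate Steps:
q(n, a) = 0 (q(n, a) = 0*(n - 2*a*n) = 0)
H(h, d) = -209*h
q(68, -86)/1437 + 8105/H(-171, 81) = 0/1437 + 8105/((-209*(-171))) = 0*(1/1437) + 8105/35739 = 0 + 8105*(1/35739) = 0 + 8105/35739 = 8105/35739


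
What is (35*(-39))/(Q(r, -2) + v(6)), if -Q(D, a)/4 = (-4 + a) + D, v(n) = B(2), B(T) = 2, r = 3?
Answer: -195/2 ≈ -97.500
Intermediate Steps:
v(n) = 2
Q(D, a) = 16 - 4*D - 4*a (Q(D, a) = -4*((-4 + a) + D) = -4*(-4 + D + a) = 16 - 4*D - 4*a)
(35*(-39))/(Q(r, -2) + v(6)) = (35*(-39))/((16 - 4*3 - 4*(-2)) + 2) = -1365/((16 - 12 + 8) + 2) = -1365/(12 + 2) = -1365/14 = -1365*1/14 = -195/2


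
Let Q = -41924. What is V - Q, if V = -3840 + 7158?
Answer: 45242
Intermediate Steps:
V = 3318
V - Q = 3318 - 1*(-41924) = 3318 + 41924 = 45242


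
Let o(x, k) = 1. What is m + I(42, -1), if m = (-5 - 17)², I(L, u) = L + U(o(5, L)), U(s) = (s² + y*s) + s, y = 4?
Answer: 532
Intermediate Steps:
U(s) = s² + 5*s (U(s) = (s² + 4*s) + s = s² + 5*s)
I(L, u) = 6 + L (I(L, u) = L + 1*(5 + 1) = L + 1*6 = L + 6 = 6 + L)
m = 484 (m = (-22)² = 484)
m + I(42, -1) = 484 + (6 + 42) = 484 + 48 = 532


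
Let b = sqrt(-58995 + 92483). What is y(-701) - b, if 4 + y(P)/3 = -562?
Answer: -1698 - 4*sqrt(2093) ≈ -1881.0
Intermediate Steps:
b = 4*sqrt(2093) (b = sqrt(33488) = 4*sqrt(2093) ≈ 183.00)
y(P) = -1698 (y(P) = -12 + 3*(-562) = -12 - 1686 = -1698)
y(-701) - b = -1698 - 4*sqrt(2093)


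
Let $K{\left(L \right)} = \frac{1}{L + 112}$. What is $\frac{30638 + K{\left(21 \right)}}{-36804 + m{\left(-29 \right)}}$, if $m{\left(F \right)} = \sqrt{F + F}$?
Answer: $- \frac{74985481710}{90076542521} - \frac{4074855 i \sqrt{58}}{180153085042} \approx -0.83246 - 0.00017226 i$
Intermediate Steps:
$m{\left(F \right)} = \sqrt{2} \sqrt{F}$ ($m{\left(F \right)} = \sqrt{2 F} = \sqrt{2} \sqrt{F}$)
$K{\left(L \right)} = \frac{1}{112 + L}$
$\frac{30638 + K{\left(21 \right)}}{-36804 + m{\left(-29 \right)}} = \frac{30638 + \frac{1}{112 + 21}}{-36804 + \sqrt{2} \sqrt{-29}} = \frac{30638 + \frac{1}{133}}{-36804 + \sqrt{2} i \sqrt{29}} = \frac{30638 + \frac{1}{133}}{-36804 + i \sqrt{58}} = \frac{4074855}{133 \left(-36804 + i \sqrt{58}\right)}$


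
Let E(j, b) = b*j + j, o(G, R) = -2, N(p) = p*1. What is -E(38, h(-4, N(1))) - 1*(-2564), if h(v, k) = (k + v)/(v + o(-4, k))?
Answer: 2507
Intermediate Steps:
N(p) = p
h(v, k) = (k + v)/(-2 + v) (h(v, k) = (k + v)/(v - 2) = (k + v)/(-2 + v))
E(j, b) = j + b*j
-E(38, h(-4, N(1))) - 1*(-2564) = -38*(1 + (1 - 4)/(-2 - 4)) - 1*(-2564) = -38*(1 - 3/(-6)) + 2564 = -38*(1 - ⅙*(-3)) + 2564 = -38*(1 + ½) + 2564 = -38*3/2 + 2564 = -1*57 + 2564 = -57 + 2564 = 2507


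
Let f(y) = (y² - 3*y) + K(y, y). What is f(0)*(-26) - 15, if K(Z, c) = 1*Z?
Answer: -15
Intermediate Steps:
K(Z, c) = Z
f(y) = y² - 2*y (f(y) = (y² - 3*y) + y = y² - 2*y)
f(0)*(-26) - 15 = (0*(-2 + 0))*(-26) - 15 = (0*(-2))*(-26) - 15 = 0*(-26) - 15 = 0 - 15 = -15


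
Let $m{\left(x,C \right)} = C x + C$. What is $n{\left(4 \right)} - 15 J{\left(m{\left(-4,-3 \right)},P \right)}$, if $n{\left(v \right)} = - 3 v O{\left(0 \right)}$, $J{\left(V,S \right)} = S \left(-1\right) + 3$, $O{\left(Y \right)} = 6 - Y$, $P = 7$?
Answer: $-12$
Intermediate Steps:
$m{\left(x,C \right)} = C + C x$
$J{\left(V,S \right)} = 3 - S$ ($J{\left(V,S \right)} = - S + 3 = 3 - S$)
$n{\left(v \right)} = - 18 v$ ($n{\left(v \right)} = - 3 v \left(6 - 0\right) = - 3 v \left(6 + 0\right) = - 3 v 6 = - 18 v$)
$n{\left(4 \right)} - 15 J{\left(m{\left(-4,-3 \right)},P \right)} = \left(-18\right) 4 - 15 \left(3 - 7\right) = -72 - 15 \left(3 - 7\right) = -72 - -60 = -72 + 60 = -12$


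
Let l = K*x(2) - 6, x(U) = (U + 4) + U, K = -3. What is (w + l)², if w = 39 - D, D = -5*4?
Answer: 841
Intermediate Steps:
D = -20
x(U) = 4 + 2*U (x(U) = (4 + U) + U = 4 + 2*U)
l = -30 (l = -3*(4 + 2*2) - 6 = -3*(4 + 4) - 6 = -3*8 - 6 = -24 - 6 = -30)
w = 59 (w = 39 - 1*(-20) = 39 + 20 = 59)
(w + l)² = (59 - 30)² = 29² = 841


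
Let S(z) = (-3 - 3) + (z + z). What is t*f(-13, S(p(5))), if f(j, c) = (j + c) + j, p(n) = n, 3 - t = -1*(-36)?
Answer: 726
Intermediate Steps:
t = -33 (t = 3 - (-1)*(-36) = 3 - 1*36 = 3 - 36 = -33)
S(z) = -6 + 2*z
f(j, c) = c + 2*j (f(j, c) = (c + j) + j = c + 2*j)
t*f(-13, S(p(5))) = -33*((-6 + 2*5) + 2*(-13)) = -33*((-6 + 10) - 26) = -33*(4 - 26) = -33*(-22) = 726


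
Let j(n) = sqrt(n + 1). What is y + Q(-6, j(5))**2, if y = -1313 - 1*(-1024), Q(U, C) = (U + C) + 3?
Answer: -289 + (3 - sqrt(6))**2 ≈ -288.70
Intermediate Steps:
j(n) = sqrt(1 + n)
Q(U, C) = 3 + C + U (Q(U, C) = (C + U) + 3 = 3 + C + U)
y = -289 (y = -1313 + 1024 = -289)
y + Q(-6, j(5))**2 = -289 + (3 + sqrt(1 + 5) - 6)**2 = -289 + (3 + sqrt(6) - 6)**2 = -289 + (-3 + sqrt(6))**2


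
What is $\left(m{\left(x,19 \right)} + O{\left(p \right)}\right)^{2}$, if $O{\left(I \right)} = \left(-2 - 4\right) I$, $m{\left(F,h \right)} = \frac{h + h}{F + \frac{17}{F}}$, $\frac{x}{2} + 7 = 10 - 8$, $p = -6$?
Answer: $\frac{14684224}{13689} \approx 1072.7$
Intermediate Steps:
$x = -10$ ($x = -14 + 2 \left(10 - 8\right) = -14 + 2 \cdot 2 = -14 + 4 = -10$)
$m{\left(F,h \right)} = \frac{2 h}{F + \frac{17}{F}}$
$O{\left(I \right)} = - 6 I$
$\left(m{\left(x,19 \right)} + O{\left(p \right)}\right)^{2} = \left(2 \left(-10\right) 19 \frac{1}{17 + \left(-10\right)^{2}} - -36\right)^{2} = \left(2 \left(-10\right) 19 \frac{1}{17 + 100} + 36\right)^{2} = \left(2 \left(-10\right) 19 \cdot \frac{1}{117} + 36\right)^{2} = \left(- \frac{380}{117} + 36\right)^{2} = \left(\frac{3832}{117}\right)^{2} = \frac{14684224}{13689}$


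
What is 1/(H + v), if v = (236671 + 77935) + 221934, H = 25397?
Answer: 1/561937 ≈ 1.7796e-6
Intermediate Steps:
v = 536540 (v = 314606 + 221934 = 536540)
1/(H + v) = 1/(25397 + 536540) = 1/561937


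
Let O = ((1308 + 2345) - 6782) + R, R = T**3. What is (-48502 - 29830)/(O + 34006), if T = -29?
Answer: -19583/1622 ≈ -12.073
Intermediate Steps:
R = -24389 (R = (-29)**3 = -24389)
O = -27518 (O = ((1308 + 2345) - 6782) - 24389 = (3653 - 6782) - 24389 = -3129 - 24389 = -27518)
(-48502 - 29830)/(O + 34006) = (-48502 - 29830)/(-27518 + 34006) = -78332/6488 = -78332*1/6488 = -19583/1622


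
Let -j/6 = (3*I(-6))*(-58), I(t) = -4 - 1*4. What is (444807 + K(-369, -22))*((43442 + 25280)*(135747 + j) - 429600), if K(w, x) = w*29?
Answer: 3800341729476540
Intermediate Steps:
K(w, x) = 29*w
I(t) = -8 (I(t) = -4 - 4 = -8)
j = -8352 (j = -6*3*(-8)*(-58) = -(-144)*(-58) = -6*1392 = -8352)
(444807 + K(-369, -22))*((43442 + 25280)*(135747 + j) - 429600) = (444807 + 29*(-369))*((43442 + 25280)*(135747 - 8352) - 429600) = (444807 - 10701)*(68722*127395 - 429600) = 434106*(8754839190 - 429600) = 434106*8754409590 = 3800341729476540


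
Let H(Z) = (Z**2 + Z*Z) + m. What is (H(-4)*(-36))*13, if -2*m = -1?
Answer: -15210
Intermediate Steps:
m = 1/2 (m = -1/2*(-1) = 1/2 ≈ 0.50000)
H(Z) = 1/2 + 2*Z**2 (H(Z) = (Z**2 + Z*Z) + 1/2 = (Z**2 + Z**2) + 1/2 = 2*Z**2 + 1/2 = 1/2 + 2*Z**2)
(H(-4)*(-36))*13 = ((1/2 + 2*(-4)**2)*(-36))*13 = ((1/2 + 2*16)*(-36))*13 = ((1/2 + 32)*(-36))*13 = ((65/2)*(-36))*13 = -1170*13 = -15210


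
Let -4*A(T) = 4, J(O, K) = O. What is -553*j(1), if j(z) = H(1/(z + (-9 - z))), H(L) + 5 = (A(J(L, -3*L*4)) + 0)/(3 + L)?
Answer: 76867/26 ≈ 2956.4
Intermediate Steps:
A(T) = -1 (A(T) = -¼*4 = -1)
H(L) = -5 - 1/(3 + L) (H(L) = -5 + (-1 + 0)/(3 + L) = -5 - 1/(3 + L))
j(z) = -139/26 (j(z) = (-16 - 5/(z + (-9 - z)))/(3 + 1/(z + (-9 - z))) = (-16 - 5/(-9))/(3 + 1/(-9)) = (-16 - 5*(-⅑))/(3 - ⅑) = (-16 + 5/9)/(26/9) = (9/26)*(-139/9) = -139/26)
-553*j(1) = -553*(-139/26) = 76867/26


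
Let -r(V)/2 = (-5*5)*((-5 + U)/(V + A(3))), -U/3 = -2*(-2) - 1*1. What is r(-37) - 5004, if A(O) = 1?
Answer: -44861/9 ≈ -4984.6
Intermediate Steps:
U = -9 (U = -3*(-2*(-2) - 1*1) = -3*(4 - 1) = -3*3 = -9)
r(V) = -700/(1 + V) (r(V) = -2*(-5*5)*(-5 - 9)/(V + 1) = -(-50)*(-14/(1 + V)) = -700/(1 + V))
r(-37) - 5004 = -700/(1 - 37) - 5004 = -700/(-36) - 5004 = -700*(-1/36) - 5004 = 175/9 - 5004 = -44861/9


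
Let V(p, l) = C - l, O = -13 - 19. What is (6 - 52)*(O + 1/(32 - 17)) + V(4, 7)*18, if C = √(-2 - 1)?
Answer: 20144/15 + 18*I*√3 ≈ 1342.9 + 31.177*I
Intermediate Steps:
O = -32
C = I*√3 (C = √(-3) = I*√3 ≈ 1.732*I)
V(p, l) = -l + I*√3 (V(p, l) = I*√3 - l = -l + I*√3)
(6 - 52)*(O + 1/(32 - 17)) + V(4, 7)*18 = (6 - 52)*(-32 + 1/(32 - 17)) + (-1*7 + I*√3)*18 = -46*(-32 + 1/15) + (-7 + I*√3)*18 = -46*(-32 + 1/15) + (-126 + 18*I*√3) = -46*(-479/15) + (-126 + 18*I*√3) = 22034/15 + (-126 + 18*I*√3) = 20144/15 + 18*I*√3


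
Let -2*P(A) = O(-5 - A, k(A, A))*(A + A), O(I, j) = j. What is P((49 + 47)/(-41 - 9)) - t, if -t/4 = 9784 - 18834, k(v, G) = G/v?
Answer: -904952/25 ≈ -36198.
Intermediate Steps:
P(A) = -A (P(A) = -A/A*(A + A)/2 = -2*A/2 = -A)
t = 36200 (t = -4*(9784 - 18834) = -4*(-9050) = 36200)
P((49 + 47)/(-41 - 9)) - t = -(49 + 47)/(-41 - 9) - 1*36200 = -96/(-50) - 36200 = -96*(-1)/50 - 36200 = -1*(-48/25) - 36200 = 48/25 - 36200 = -904952/25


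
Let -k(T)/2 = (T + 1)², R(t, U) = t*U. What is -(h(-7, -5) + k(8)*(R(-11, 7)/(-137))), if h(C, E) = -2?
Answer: 12748/137 ≈ 93.051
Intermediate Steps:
R(t, U) = U*t
k(T) = -2*(1 + T)² (k(T) = -2*(T + 1)² = -2*(1 + T)²)
-(h(-7, -5) + k(8)*(R(-11, 7)/(-137))) = -(-2 + (-2*(1 + 8)²)*((7*(-11))/(-137))) = -(-2 + (-2*9²)*(-77*(-1/137))) = -(-2 - 2*81*(77/137)) = -(-2 - 162*77/137) = -(-2 - 12474/137) = -1*(-12748/137) = 12748/137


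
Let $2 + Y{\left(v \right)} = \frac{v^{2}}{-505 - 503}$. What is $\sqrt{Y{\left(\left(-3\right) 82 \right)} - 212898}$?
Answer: $\frac{i \sqrt{41740167}}{14} \approx 461.48 i$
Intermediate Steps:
$Y{\left(v \right)} = -2 - \frac{v^{2}}{1008}$ ($Y{\left(v \right)} = -2 + \frac{v^{2}}{-505 - 503} = -2 + \frac{v^{2}}{-1008} = -2 - \frac{v^{2}}{1008}$)
$\sqrt{Y{\left(\left(-3\right) 82 \right)} - 212898} = \sqrt{\left(-2 - \frac{\left(\left(-3\right) 82\right)^{2}}{1008}\right) - 212898} = \sqrt{\left(-2 - \frac{\left(-246\right)^{2}}{1008}\right) - 212898} = \sqrt{\left(-2 - \frac{1681}{28}\right) - 212898} = \sqrt{- \frac{1737}{28} - 212898} = \sqrt{- \frac{5962881}{28}} = \frac{i \sqrt{41740167}}{14}$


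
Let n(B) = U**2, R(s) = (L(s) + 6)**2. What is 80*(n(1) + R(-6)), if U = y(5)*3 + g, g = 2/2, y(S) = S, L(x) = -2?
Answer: 21760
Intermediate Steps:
g = 1 (g = 2*(1/2) = 1)
R(s) = 16 (R(s) = (-2 + 6)**2 = 4**2 = 16)
U = 16 (U = 5*3 + 1 = 15 + 1 = 16)
n(B) = 256 (n(B) = 16**2 = 256)
80*(n(1) + R(-6)) = 80*(256 + 16) = 80*272 = 21760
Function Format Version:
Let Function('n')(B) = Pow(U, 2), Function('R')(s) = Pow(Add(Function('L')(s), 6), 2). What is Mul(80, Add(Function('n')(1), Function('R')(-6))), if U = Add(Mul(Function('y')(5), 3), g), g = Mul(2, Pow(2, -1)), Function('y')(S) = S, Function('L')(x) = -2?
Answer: 21760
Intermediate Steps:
g = 1 (g = Mul(2, Rational(1, 2)) = 1)
Function('R')(s) = 16 (Function('R')(s) = Pow(Add(-2, 6), 2) = Pow(4, 2) = 16)
U = 16 (U = Add(Mul(5, 3), 1) = Add(15, 1) = 16)
Function('n')(B) = 256 (Function('n')(B) = Pow(16, 2) = 256)
Mul(80, Add(Function('n')(1), Function('R')(-6))) = Mul(80, Add(256, 16)) = Mul(80, 272) = 21760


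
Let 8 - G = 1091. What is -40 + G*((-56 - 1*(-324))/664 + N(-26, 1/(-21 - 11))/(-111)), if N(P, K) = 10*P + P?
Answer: -20069273/6142 ≈ -3267.5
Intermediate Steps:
G = -1083 (G = 8 - 1*1091 = 8 - 1091 = -1083)
N(P, K) = 11*P
-40 + G*((-56 - 1*(-324))/664 + N(-26, 1/(-21 - 11))/(-111)) = -40 - 1083*((-56 - 1*(-324))/664 + (11*(-26))/(-111)) = -40 - 1083*((-56 + 324)*(1/664) - 286*(-1/111)) = -40 - 1083*(268*(1/664) + 286/111) = -40 - 1083*(67/166 + 286/111) = -40 - 1083*54913/18426 = -40 - 19823593/6142 = -20069273/6142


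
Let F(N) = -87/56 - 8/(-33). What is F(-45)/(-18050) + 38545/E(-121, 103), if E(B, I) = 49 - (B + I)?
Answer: 1285722600341/2234878800 ≈ 575.30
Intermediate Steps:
F(N) = -2423/1848 (F(N) = -87*1/56 - 8*(-1/33) = -87/56 + 8/33 = -2423/1848)
E(B, I) = 49 - B - I (E(B, I) = 49 + (-B - I) = 49 - B - I)
F(-45)/(-18050) + 38545/E(-121, 103) = -2423/1848/(-18050) + 38545/(49 - 1*(-121) - 1*103) = -2423/1848*(-1/18050) + 38545/(49 + 121 - 103) = 2423/33356400 + 38545/67 = 1285722600341/2234878800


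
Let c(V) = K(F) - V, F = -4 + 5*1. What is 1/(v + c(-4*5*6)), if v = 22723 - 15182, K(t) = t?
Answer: 1/7662 ≈ 0.00013051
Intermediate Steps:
F = 1 (F = -4 + 5 = 1)
v = 7541
c(V) = 1 - V
1/(v + c(-4*5*6)) = 1/(7541 + (1 - (-4*5)*6)) = 1/(7541 + (1 - (-20)*6)) = 1/(7541 + (1 - 1*(-120))) = 1/(7541 + (1 + 120)) = 1/(7541 + 121) = 1/7662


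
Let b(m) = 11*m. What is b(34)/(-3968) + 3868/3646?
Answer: 3496155/3616832 ≈ 0.96663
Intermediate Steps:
b(34)/(-3968) + 3868/3646 = (11*34)/(-3968) + 3868/3646 = 374*(-1/3968) + 3868*(1/3646) = -187/1984 + 1934/1823 = 3496155/3616832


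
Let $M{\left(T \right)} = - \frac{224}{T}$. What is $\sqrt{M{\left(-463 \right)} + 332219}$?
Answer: $\frac{\sqrt{71217558523}}{463} \approx 576.38$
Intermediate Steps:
$\sqrt{M{\left(-463 \right)} + 332219} = \sqrt{- \frac{224}{-463} + 332219} = \sqrt{\left(-224\right) \left(- \frac{1}{463}\right) + 332219} = \sqrt{\frac{224}{463} + 332219} = \sqrt{\frac{153817621}{463}} = \frac{\sqrt{71217558523}}{463}$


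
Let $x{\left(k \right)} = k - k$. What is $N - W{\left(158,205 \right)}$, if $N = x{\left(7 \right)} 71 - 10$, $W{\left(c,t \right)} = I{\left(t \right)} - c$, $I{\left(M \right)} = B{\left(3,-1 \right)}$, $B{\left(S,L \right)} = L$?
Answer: $149$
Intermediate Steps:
$x{\left(k \right)} = 0$
$I{\left(M \right)} = -1$
$W{\left(c,t \right)} = -1 - c$
$N = -10$ ($N = 0 \cdot 71 - 10 = 0 - 10 = -10$)
$N - W{\left(158,205 \right)} = -10 - \left(-1 - 158\right) = -10 - -159 = -10 + 159 = 149$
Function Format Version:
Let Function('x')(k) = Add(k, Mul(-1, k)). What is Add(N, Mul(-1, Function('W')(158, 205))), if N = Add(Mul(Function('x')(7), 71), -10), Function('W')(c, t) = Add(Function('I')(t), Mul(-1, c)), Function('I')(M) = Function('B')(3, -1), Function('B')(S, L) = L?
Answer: 149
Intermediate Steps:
Function('x')(k) = 0
Function('I')(M) = -1
Function('W')(c, t) = Add(-1, Mul(-1, c))
N = -10 (N = Add(Mul(0, 71), -10) = Add(0, -10) = -10)
Add(N, Mul(-1, Function('W')(158, 205))) = Add(-10, Mul(-1, Add(-1, Mul(-1, 158)))) = Add(-10, Mul(-1, Add(-1, -158))) = Add(-10, Mul(-1, -159)) = Add(-10, 159) = 149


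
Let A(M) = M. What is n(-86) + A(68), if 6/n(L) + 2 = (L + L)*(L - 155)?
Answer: 1409303/20725 ≈ 68.000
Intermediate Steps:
n(L) = 6/(-2 + 2*L*(-155 + L)) (n(L) = 6/(-2 + (L + L)*(L - 155)) = 6/(-2 + (2*L)*(-155 + L)) = 6/(-2 + 2*L*(-155 + L)))
n(-86) + A(68) = 3/(-1 + (-86)**2 - 155*(-86)) + 68 = 3/(-1 + 7396 + 13330) + 68 = 3/20725 + 68 = 1409303/20725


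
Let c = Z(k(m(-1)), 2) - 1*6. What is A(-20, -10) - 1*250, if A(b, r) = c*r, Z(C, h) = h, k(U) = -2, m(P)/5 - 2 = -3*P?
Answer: -210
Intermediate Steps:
m(P) = 10 - 15*P (m(P) = 10 + 5*(-3*P) = 10 - 15*P)
c = -4 (c = 2 - 1*6 = 2 - 6 = -4)
A(b, r) = -4*r
A(-20, -10) - 1*250 = -4*(-10) - 1*250 = 40 - 250 = -210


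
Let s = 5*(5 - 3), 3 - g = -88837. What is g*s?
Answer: 888400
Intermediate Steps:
g = 88840 (g = 3 - 1*(-88837) = 3 + 88837 = 88840)
s = 10 (s = 5*2 = 10)
g*s = 88840*10 = 888400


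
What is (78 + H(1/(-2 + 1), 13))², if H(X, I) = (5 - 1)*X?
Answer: 5476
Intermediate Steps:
H(X, I) = 4*X
(78 + H(1/(-2 + 1), 13))² = (78 + 4/(-2 + 1))² = (78 + 4/(-1))² = (78 + 4*(-1))² = (78 - 4)² = 74² = 5476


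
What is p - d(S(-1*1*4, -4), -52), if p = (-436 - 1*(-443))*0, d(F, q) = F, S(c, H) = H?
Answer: 4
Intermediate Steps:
p = 0 (p = (-436 + 443)*0 = 7*0 = 0)
p - d(S(-1*1*4, -4), -52) = 0 - 1*(-4) = 0 + 4 = 4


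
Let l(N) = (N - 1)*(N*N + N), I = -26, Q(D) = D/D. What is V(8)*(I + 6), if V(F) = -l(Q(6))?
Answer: 0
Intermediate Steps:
Q(D) = 1
l(N) = (-1 + N)*(N + N²) (l(N) = (-1 + N)*(N² + N) = (-1 + N)*(N + N²))
V(F) = 0 (V(F) = -(1³ - 1*1) = -(1 - 1) = -1*0 = 0)
V(8)*(I + 6) = 0*(-26 + 6) = 0*(-20) = 0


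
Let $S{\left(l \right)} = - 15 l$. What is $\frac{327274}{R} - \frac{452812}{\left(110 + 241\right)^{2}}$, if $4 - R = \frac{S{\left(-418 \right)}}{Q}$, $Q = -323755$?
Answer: $\frac{1305336908165039}{16032022929} \approx 81421.0$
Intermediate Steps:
$R = \frac{260258}{64751}$ ($R = 4 - \frac{\left(-15\right) \left(-418\right)}{-323755} = 4 - 6270 \left(- \frac{1}{323755}\right) = 4 - - \frac{1254}{64751} = 4 + \frac{1254}{64751} = \frac{260258}{64751} \approx 4.0194$)
$\frac{327274}{R} - \frac{452812}{\left(110 + 241\right)^{2}} = \frac{327274}{\frac{260258}{64751}} - \frac{452812}{\left(110 + 241\right)^{2}} = 327274 \cdot \frac{64751}{260258} - \frac{452812}{351^{2}} = \frac{10595659387}{130129} - \frac{452812}{123201} = \frac{1305336908165039}{16032022929}$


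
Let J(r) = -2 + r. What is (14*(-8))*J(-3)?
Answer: 560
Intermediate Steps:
(14*(-8))*J(-3) = (14*(-8))*(-2 - 3) = -112*(-5) = 560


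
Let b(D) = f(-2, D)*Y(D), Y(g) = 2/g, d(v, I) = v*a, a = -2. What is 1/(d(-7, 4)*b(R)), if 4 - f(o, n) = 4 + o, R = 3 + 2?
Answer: 5/56 ≈ 0.089286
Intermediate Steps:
d(v, I) = -2*v (d(v, I) = v*(-2) = -2*v)
R = 5
f(o, n) = -o (f(o, n) = 4 - (4 + o) = 4 + (-4 - o) = -o)
b(D) = 4/D (b(D) = (-1*(-2))*(2/D) = 2*(2/D) = 4/D)
1/(d(-7, 4)*b(R)) = 1/((-2*(-7))*(4/5)) = 1/(14*(4*(1/5))) = 1/(14*(4/5)) = 1/(56/5) = 5/56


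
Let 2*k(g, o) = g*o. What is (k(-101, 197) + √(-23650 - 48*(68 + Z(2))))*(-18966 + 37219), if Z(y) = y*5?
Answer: -363179941/2 + 18253*I*√27394 ≈ -1.8159e+8 + 3.0211e+6*I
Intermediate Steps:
k(g, o) = g*o/2 (k(g, o) = (g*o)/2 = g*o/2)
Z(y) = 5*y
(k(-101, 197) + √(-23650 - 48*(68 + Z(2))))*(-18966 + 37219) = ((½)*(-101)*197 + √(-23650 - 48*(68 + 5*2)))*(-18966 + 37219) = (-19897/2 + √(-23650 - 48*(68 + 10)))*18253 = (-19897/2 + √(-23650 - 48*78))*18253 = (-19897/2 + √(-23650 - 3744))*18253 = (-19897/2 + √(-27394))*18253 = (-19897/2 + I*√27394)*18253 = -363179941/2 + 18253*I*√27394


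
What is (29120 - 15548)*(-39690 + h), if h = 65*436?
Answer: -154042200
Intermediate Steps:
h = 28340
(29120 - 15548)*(-39690 + h) = (29120 - 15548)*(-39690 + 28340) = 13572*(-11350) = -154042200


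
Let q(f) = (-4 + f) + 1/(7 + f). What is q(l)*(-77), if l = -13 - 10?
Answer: 33341/16 ≈ 2083.8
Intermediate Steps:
l = -23
q(f) = -4 + f + 1/(7 + f)
q(l)*(-77) = ((-27 + (-23)**2 + 3*(-23))/(7 - 23))*(-77) = ((-27 + 529 - 69)/(-16))*(-77) = -1/16*433*(-77) = -433/16*(-77) = 33341/16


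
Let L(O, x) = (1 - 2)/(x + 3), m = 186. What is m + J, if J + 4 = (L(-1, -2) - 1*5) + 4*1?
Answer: 180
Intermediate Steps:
L(O, x) = -1/(3 + x)
J = -6 (J = -4 + ((-1/(3 - 2) - 1*5) + 4*1) = -4 + ((-1/1 - 5) + 4) = -4 + ((-1*1 - 5) + 4) = -4 + ((-1 - 5) + 4) = -4 + (-6 + 4) = -4 - 2 = -6)
m + J = 186 - 6 = 180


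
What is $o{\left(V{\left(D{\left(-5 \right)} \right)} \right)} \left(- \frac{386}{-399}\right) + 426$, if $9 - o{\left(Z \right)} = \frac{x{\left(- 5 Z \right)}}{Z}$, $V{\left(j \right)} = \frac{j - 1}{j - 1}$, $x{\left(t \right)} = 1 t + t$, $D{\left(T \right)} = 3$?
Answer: $\frac{9332}{21} \approx 444.38$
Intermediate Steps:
$x{\left(t \right)} = 2 t$ ($x{\left(t \right)} = t + t = 2 t$)
$V{\left(j \right)} = 1$ ($V{\left(j \right)} = \frac{-1 + j}{-1 + j} = 1$)
$o{\left(Z \right)} = 19$ ($o{\left(Z \right)} = 9 - \frac{2 \left(- 5 Z\right)}{Z} = 9 - \frac{\left(-10\right) Z}{Z} = 9 - -10 = 9 + 10 = 19$)
$o{\left(V{\left(D{\left(-5 \right)} \right)} \right)} \left(- \frac{386}{-399}\right) + 426 = 19 \left(- \frac{386}{-399}\right) + 426 = 19 \left(\left(-386\right) \left(- \frac{1}{399}\right)\right) + 426 = 19 \cdot \frac{386}{399} + 426 = \frac{386}{21} + 426 = \frac{9332}{21}$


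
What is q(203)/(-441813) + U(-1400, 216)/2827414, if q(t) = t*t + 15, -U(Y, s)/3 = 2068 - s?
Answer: -59506013882/624594130791 ≈ -0.095271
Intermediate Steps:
U(Y, s) = -6204 + 3*s (U(Y, s) = -3*(2068 - s) = -6204 + 3*s)
q(t) = 15 + t² (q(t) = t² + 15 = 15 + t²)
q(203)/(-441813) + U(-1400, 216)/2827414 = (15 + 203²)/(-441813) + (-6204 + 3*216)/2827414 = (15 + 41209)*(-1/441813) + (-6204 + 648)*(1/2827414) = 41224*(-1/441813) - 5556*1/2827414 = -41224/441813 - 2778/1413707 = -59506013882/624594130791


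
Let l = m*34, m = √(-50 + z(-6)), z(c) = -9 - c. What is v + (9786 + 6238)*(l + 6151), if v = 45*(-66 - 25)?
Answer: 98559529 + 544816*I*√53 ≈ 9.8559e+7 + 3.9663e+6*I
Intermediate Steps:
m = I*√53 (m = √(-50 + (-9 - 1*(-6))) = √(-50 + (-9 + 6)) = √(-50 - 3) = √(-53) = I*√53 ≈ 7.2801*I)
v = -4095 (v = 45*(-91) = -4095)
l = 34*I*√53 (l = (I*√53)*34 = 34*I*√53 ≈ 247.52*I)
v + (9786 + 6238)*(l + 6151) = -4095 + (9786 + 6238)*(34*I*√53 + 6151) = -4095 + 16024*(6151 + 34*I*√53) = -4095 + (98563624 + 544816*I*√53) = 98559529 + 544816*I*√53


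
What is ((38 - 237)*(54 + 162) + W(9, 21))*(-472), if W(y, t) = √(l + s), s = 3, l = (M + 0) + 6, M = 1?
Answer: 20288448 - 472*√10 ≈ 2.0287e+7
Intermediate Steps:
l = 7 (l = (1 + 0) + 6 = 1 + 6 = 7)
W(y, t) = √10 (W(y, t) = √(7 + 3) = √10)
((38 - 237)*(54 + 162) + W(9, 21))*(-472) = ((38 - 237)*(54 + 162) + √10)*(-472) = (-199*216 + √10)*(-472) = (-42984 + √10)*(-472) = 20288448 - 472*√10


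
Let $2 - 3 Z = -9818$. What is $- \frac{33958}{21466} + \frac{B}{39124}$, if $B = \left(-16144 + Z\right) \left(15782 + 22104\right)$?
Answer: $- \frac{3925701832811}{314938419} \approx -12465.0$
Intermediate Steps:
$Z = \frac{9820}{3}$ ($Z = \frac{2}{3} - - \frac{9818}{3} = \frac{2}{3} + \frac{9818}{3} = \frac{9820}{3} \approx 3273.3$)
$B = - \frac{1462854232}{3}$ ($B = \left(-16144 + \frac{9820}{3}\right) \left(15782 + 22104\right) = \left(- \frac{38612}{3}\right) 37886 = - \frac{1462854232}{3} \approx -4.8762 \cdot 10^{8}$)
$- \frac{33958}{21466} + \frac{B}{39124} = - \frac{33958}{21466} - \frac{1462854232}{3 \cdot 39124} = \left(-33958\right) \frac{1}{21466} - \frac{365713558}{29343} = - \frac{16979}{10733} - \frac{365713558}{29343} = - \frac{3925701832811}{314938419}$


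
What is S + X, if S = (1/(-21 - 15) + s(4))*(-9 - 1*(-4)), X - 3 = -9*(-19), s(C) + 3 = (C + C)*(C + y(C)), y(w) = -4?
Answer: 6809/36 ≈ 189.14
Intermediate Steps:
s(C) = -3 + 2*C*(-4 + C) (s(C) = -3 + (C + C)*(C - 4) = -3 + (2*C)*(-4 + C) = -3 + 2*C*(-4 + C))
X = 174 (X = 3 - 9*(-19) = 3 + 171 = 174)
S = 545/36 (S = (1/(-21 - 15) + (-3 - 8*4 + 2*4²))*(-9 - 1*(-4)) = (1/(-36) + (-3 - 32 + 2*16))*(-9 + 4) = (-1/36 + (-3 - 32 + 32))*(-5) = (-1/36 - 3)*(-5) = -109/36*(-5) = 545/36 ≈ 15.139)
S + X = 545/36 + 174 = 6809/36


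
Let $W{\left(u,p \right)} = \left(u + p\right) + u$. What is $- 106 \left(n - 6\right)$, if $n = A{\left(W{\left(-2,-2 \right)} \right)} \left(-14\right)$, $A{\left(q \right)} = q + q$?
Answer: $-17172$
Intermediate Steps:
$W{\left(u,p \right)} = p + 2 u$ ($W{\left(u,p \right)} = \left(p + u\right) + u = p + 2 u$)
$A{\left(q \right)} = 2 q$
$n = 168$ ($n = 2 \left(-2 + 2 \left(-2\right)\right) \left(-14\right) = 2 \left(-2 - 4\right) \left(-14\right) = 2 \left(-6\right) \left(-14\right) = \left(-12\right) \left(-14\right) = 168$)
$- 106 \left(n - 6\right) = - 106 \left(168 - 6\right) = \left(-106\right) 162 = -17172$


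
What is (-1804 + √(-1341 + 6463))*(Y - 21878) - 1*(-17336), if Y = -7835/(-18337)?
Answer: 65820623476/1667 - 401169051*√5122/18337 ≈ 3.7919e+7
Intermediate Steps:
Y = 7835/18337 (Y = -7835*(-1/18337) = 7835/18337 ≈ 0.42728)
(-1804 + √(-1341 + 6463))*(Y - 21878) - 1*(-17336) = (-1804 + √(-1341 + 6463))*(7835/18337 - 21878) - 1*(-17336) = (-1804 + √5122)*(-401169051/18337) + 17336 = (65791724364/1667 - 401169051*√5122/18337) + 17336 = 65820623476/1667 - 401169051*√5122/18337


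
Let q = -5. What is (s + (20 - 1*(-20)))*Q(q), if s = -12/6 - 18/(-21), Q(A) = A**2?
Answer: 6800/7 ≈ 971.43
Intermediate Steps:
s = -8/7 (s = -12*1/6 - 18*(-1/21) = -2 + 6/7 = -8/7 ≈ -1.1429)
(s + (20 - 1*(-20)))*Q(q) = (-8/7 + (20 - 1*(-20)))*(-5)**2 = (-8/7 + (20 + 20))*25 = (-8/7 + 40)*25 = (272/7)*25 = 6800/7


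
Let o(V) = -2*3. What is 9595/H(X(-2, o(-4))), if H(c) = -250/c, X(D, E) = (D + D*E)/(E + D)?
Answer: 1919/40 ≈ 47.975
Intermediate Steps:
o(V) = -6
X(D, E) = (D + D*E)/(D + E)
9595/H(X(-2, o(-4))) = 9595/((-250*(-(-2 - 6)/(2*(1 - 6))))) = 9595/((-250/((-2*(-5)/(-8))))) = 9595/((-250/((-2*(-⅛)*(-5))))) = 9595/((-250/(-5/4))) = 9595/((-250*(-⅘))) = 9595/200 = 9595*(1/200) = 1919/40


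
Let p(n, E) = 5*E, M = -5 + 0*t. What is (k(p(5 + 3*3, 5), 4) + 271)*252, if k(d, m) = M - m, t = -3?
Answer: 66024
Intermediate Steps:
M = -5 (M = -5 + 0*(-3) = -5 + 0 = -5)
k(d, m) = -5 - m
(k(p(5 + 3*3, 5), 4) + 271)*252 = ((-5 - 1*4) + 271)*252 = ((-5 - 4) + 271)*252 = (-9 + 271)*252 = 262*252 = 66024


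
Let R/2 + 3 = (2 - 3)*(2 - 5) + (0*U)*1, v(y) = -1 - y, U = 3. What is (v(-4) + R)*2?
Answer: 6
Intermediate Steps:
R = 0 (R = -6 + 2*((2 - 3)*(2 - 5) + (0*3)*1) = -6 + 2*(-1*(-3) + 0*1) = -6 + 2*(3 + 0) = -6 + 2*3 = -6 + 6 = 0)
(v(-4) + R)*2 = ((-1 - 1*(-4)) + 0)*2 = ((-1 + 4) + 0)*2 = (3 + 0)*2 = 3*2 = 6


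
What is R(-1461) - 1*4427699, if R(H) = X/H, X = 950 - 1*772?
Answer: -6468868417/1461 ≈ -4.4277e+6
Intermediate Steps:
X = 178 (X = 950 - 772 = 178)
R(H) = 178/H
R(-1461) - 1*4427699 = 178/(-1461) - 1*4427699 = 178*(-1/1461) - 4427699 = -178/1461 - 4427699 = -6468868417/1461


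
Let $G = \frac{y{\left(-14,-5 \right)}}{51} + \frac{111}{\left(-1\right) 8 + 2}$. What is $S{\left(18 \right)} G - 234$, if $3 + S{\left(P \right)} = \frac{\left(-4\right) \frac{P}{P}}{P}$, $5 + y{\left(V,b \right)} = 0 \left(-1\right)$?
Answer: $- \frac{159799}{918} \approx -174.07$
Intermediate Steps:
$y{\left(V,b \right)} = -5$ ($y{\left(V,b \right)} = -5 + 0 \left(-1\right) = -5 + 0 = -5$)
$S{\left(P \right)} = -3 - \frac{4}{P}$ ($S{\left(P \right)} = -3 + \frac{\left(-4\right) \frac{P}{P}}{P} = -3 + \frac{\left(-4\right) 1}{P} = -3 - \frac{4}{P}$)
$G = - \frac{1897}{102}$ ($G = - \frac{5}{51} + \frac{111}{\left(-1\right) 8 + 2} = \left(-5\right) \frac{1}{51} + \frac{111}{-8 + 2} = - \frac{5}{51} + \frac{111}{-6} = - \frac{5}{51} + 111 \left(- \frac{1}{6}\right) = - \frac{5}{51} - \frac{37}{2} = - \frac{1897}{102} \approx -18.598$)
$S{\left(18 \right)} G - 234 = \left(-3 - \frac{4}{18}\right) \left(- \frac{1897}{102}\right) - 234 = \left(-3 - \frac{2}{9}\right) \left(- \frac{1897}{102}\right) - 234 = \left(- \frac{29}{9}\right) \left(- \frac{1897}{102}\right) - 234 = \frac{55013}{918} - 234 = - \frac{159799}{918}$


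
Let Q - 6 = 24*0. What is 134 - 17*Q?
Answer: 32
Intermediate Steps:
Q = 6 (Q = 6 + 24*0 = 6 + 0 = 6)
134 - 17*Q = 134 - 17*6 = 134 - 102 = 32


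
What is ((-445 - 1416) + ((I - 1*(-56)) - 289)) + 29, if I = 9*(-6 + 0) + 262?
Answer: -1857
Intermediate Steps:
I = 208 (I = 9*(-6) + 262 = -54 + 262 = 208)
((-445 - 1416) + ((I - 1*(-56)) - 289)) + 29 = ((-445 - 1416) + ((208 - 1*(-56)) - 289)) + 29 = (-1861 + ((208 + 56) - 289)) + 29 = (-1861 + (264 - 289)) + 29 = (-1861 - 25) + 29 = -1886 + 29 = -1857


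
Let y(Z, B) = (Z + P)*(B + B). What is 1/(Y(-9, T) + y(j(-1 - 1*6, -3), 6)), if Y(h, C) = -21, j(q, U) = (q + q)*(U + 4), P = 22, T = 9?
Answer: 1/75 ≈ 0.013333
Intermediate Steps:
j(q, U) = 2*q*(4 + U) (j(q, U) = (2*q)*(4 + U) = 2*q*(4 + U))
y(Z, B) = 2*B*(22 + Z) (y(Z, B) = (Z + 22)*(B + B) = (22 + Z)*(2*B) = 2*B*(22 + Z))
1/(Y(-9, T) + y(j(-1 - 1*6, -3), 6)) = 1/(-21 + 2*6*(22 + 2*(-1 - 1*6)*(4 - 3))) = 1/(-21 + 2*6*(22 + 2*(-1 - 6)*1)) = 1/(-21 + 2*6*(22 + 2*(-7)*1)) = 1/(-21 + 2*6*(22 - 14)) = 1/(-21 + 2*6*8) = 1/(-21 + 96) = 1/75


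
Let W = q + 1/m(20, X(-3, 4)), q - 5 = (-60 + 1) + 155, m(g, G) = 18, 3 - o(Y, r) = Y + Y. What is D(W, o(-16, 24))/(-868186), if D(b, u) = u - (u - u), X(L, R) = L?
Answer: -35/868186 ≈ -4.0314e-5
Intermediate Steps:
o(Y, r) = 3 - 2*Y (o(Y, r) = 3 - (Y + Y) = 3 - 2*Y)
q = 101 (q = 5 + ((-60 + 1) + 155) = 5 + (-59 + 155) = 5 + 96 = 101)
W = 1819/18 (W = 101 + 1/18 = 1819/18 ≈ 101.06)
D(b, u) = u (D(b, u) = u - 1*0 = u + 0 = u)
D(W, o(-16, 24))/(-868186) = (3 - 2*(-16))/(-868186) = (3 + 32)*(-1/868186) = 35*(-1/868186) = -35/868186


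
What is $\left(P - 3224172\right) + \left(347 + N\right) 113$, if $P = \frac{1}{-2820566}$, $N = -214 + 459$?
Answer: $- \frac{8905305338217}{2820566} \approx -3.1573 \cdot 10^{6}$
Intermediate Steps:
$N = 245$
$P = - \frac{1}{2820566} \approx -3.5454 \cdot 10^{-7}$
$\left(P - 3224172\right) + \left(347 + N\right) 113 = \left(- \frac{1}{2820566} - 3224172\right) + \left(347 + 245\right) 113 = - \frac{9093989921353}{2820566} + 592 \cdot 113 = - \frac{9093989921353}{2820566} + 66896 = - \frac{8905305338217}{2820566}$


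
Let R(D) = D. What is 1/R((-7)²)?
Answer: 1/49 ≈ 0.020408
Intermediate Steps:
1/R((-7)²) = 1/((-7)²) = 1/49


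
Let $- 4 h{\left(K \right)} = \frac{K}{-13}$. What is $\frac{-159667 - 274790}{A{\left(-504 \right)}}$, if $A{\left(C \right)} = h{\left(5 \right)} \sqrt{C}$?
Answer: $\frac{1882647 i \sqrt{14}}{35} \approx 2.0126 \cdot 10^{5} i$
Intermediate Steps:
$h{\left(K \right)} = \frac{K}{52}$ ($h{\left(K \right)} = - \frac{K \frac{1}{-13}}{4} = - \frac{K \left(- \frac{1}{13}\right)}{4} = - \frac{\left(- \frac{1}{13}\right) K}{4} = \frac{K}{52}$)
$A{\left(C \right)} = \frac{5 \sqrt{C}}{52}$ ($A{\left(C \right)} = \frac{1}{52} \cdot 5 \sqrt{C} = \frac{5 \sqrt{C}}{52}$)
$\frac{-159667 - 274790}{A{\left(-504 \right)}} = \frac{-159667 - 274790}{\frac{5}{52} \sqrt{-504}} = \frac{-159667 - 274790}{\frac{5}{52} \cdot 6 i \sqrt{14}} = - \frac{434457}{\frac{15}{26} i \sqrt{14}} = - 434457 \left(- \frac{13 i \sqrt{14}}{105}\right) = \frac{1882647 i \sqrt{14}}{35}$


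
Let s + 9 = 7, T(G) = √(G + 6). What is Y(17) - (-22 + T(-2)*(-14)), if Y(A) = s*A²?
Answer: -528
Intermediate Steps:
T(G) = √(6 + G)
s = -2 (s = -9 + 7 = -2)
Y(A) = -2*A²
Y(17) - (-22 + T(-2)*(-14)) = -2*17² - (-22 + √(6 - 2)*(-14)) = -2*289 - (-22 + √4*(-14)) = -578 - (-22 + 2*(-14)) = -578 - (-22 - 28) = -578 - 1*(-50) = -578 + 50 = -528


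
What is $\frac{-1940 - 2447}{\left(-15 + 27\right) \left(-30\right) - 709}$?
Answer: $\frac{4387}{1069} \approx 4.1038$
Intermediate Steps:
$\frac{-1940 - 2447}{\left(-15 + 27\right) \left(-30\right) - 709} = - \frac{4387}{12 \left(-30\right) - 709} = - \frac{4387}{-360 - 709} = - \frac{4387}{-1069} = \left(-4387\right) \left(- \frac{1}{1069}\right) = \frac{4387}{1069}$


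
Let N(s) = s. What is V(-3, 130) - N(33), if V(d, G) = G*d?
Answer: -423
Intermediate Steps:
V(-3, 130) - N(33) = 130*(-3) - 1*33 = -390 - 33 = -423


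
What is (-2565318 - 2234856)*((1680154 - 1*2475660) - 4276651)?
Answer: 24347236155318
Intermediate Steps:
(-2565318 - 2234856)*((1680154 - 1*2475660) - 4276651) = -4800174*((1680154 - 2475660) - 4276651) = -4800174*(-795506 - 4276651) = -4800174*(-5072157) = 24347236155318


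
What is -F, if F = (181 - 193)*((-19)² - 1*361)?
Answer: 0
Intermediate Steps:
F = 0 (F = -12*(361 - 361) = -12*0 = 0)
-F = -1*0 = 0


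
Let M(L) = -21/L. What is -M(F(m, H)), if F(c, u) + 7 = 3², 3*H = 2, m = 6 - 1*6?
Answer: 21/2 ≈ 10.500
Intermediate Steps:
m = 0 (m = 6 - 6 = 0)
H = ⅔ (H = (⅓)*2 = ⅔ ≈ 0.66667)
F(c, u) = 2 (F(c, u) = -7 + 3² = -7 + 9 = 2)
-M(F(m, H)) = -(-21)/2 = -1*(-21/2) = 21/2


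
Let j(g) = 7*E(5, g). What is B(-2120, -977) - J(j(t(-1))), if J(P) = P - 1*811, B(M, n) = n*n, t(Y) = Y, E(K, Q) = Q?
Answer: 955347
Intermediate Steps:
B(M, n) = n**2
j(g) = 7*g
J(P) = -811 + P (J(P) = P - 811 = -811 + P)
B(-2120, -977) - J(j(t(-1))) = (-977)**2 - (-811 + 7*(-1)) = 954529 - (-811 - 7) = 954529 - 1*(-818) = 954529 + 818 = 955347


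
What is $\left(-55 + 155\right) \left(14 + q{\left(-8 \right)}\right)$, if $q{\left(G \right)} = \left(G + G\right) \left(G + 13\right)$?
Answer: $-6600$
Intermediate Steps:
$q{\left(G \right)} = 2 G \left(13 + G\right)$
$\left(-55 + 155\right) \left(14 + q{\left(-8 \right)}\right) = \left(-55 + 155\right) \left(14 + 2 \left(-8\right) \left(13 - 8\right)\right) = 100 \left(14 + 2 \left(-8\right) 5\right) = 100 \left(14 - 80\right) = 100 \left(-66\right) = -6600$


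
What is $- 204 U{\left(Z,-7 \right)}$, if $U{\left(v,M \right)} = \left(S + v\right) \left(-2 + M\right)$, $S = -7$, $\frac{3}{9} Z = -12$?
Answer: $-78948$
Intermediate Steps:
$Z = -36$ ($Z = 3 \left(-12\right) = -36$)
$U{\left(v,M \right)} = \left(-7 + v\right) \left(-2 + M\right)$
$- 204 U{\left(Z,-7 \right)} = - 204 \left(14 - -49 - -72 - -252\right) = - 204 \left(14 + 49 + 72 + 252\right) = \left(-204\right) 387 = -78948$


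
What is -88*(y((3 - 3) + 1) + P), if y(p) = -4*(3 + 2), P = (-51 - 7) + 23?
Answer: 4840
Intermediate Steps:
P = -35 (P = -58 + 23 = -35)
y(p) = -20 (y(p) = -4*5 = -20)
-88*(y((3 - 3) + 1) + P) = -88*(-20 - 35) = -88*(-55) = 4840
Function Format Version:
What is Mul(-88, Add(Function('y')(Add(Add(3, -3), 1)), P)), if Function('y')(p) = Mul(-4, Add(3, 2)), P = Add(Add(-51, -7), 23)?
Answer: 4840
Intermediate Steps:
P = -35 (P = Add(-58, 23) = -35)
Function('y')(p) = -20 (Function('y')(p) = Mul(-4, 5) = -20)
Mul(-88, Add(Function('y')(Add(Add(3, -3), 1)), P)) = Mul(-88, Add(-20, -35)) = Mul(-88, -55) = 4840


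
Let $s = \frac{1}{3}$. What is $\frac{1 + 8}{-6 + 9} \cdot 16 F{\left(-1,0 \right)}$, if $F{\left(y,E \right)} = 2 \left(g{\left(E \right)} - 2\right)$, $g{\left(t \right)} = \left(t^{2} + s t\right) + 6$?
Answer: $384$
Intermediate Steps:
$s = \frac{1}{3} \approx 0.33333$
$g{\left(t \right)} = 6 + t^{2} + \frac{t}{3}$ ($g{\left(t \right)} = \left(t^{2} + \frac{t}{3}\right) + 6 = 6 + t^{2} + \frac{t}{3}$)
$F{\left(y,E \right)} = 8 + 2 E^{2} + \frac{2 E}{3}$ ($F{\left(y,E \right)} = 2 \left(\left(6 + E^{2} + \frac{E}{3}\right) - 2\right) = 2 \left(4 + E^{2} + \frac{E}{3}\right) = 8 + 2 E^{2} + \frac{2 E}{3}$)
$\frac{1 + 8}{-6 + 9} \cdot 16 F{\left(-1,0 \right)} = \frac{1 + 8}{-6 + 9} \cdot 16 \left(8 + 2 \cdot 0^{2} + \frac{2}{3} \cdot 0\right) = \frac{9}{3} \cdot 16 \left(8 + 2 \cdot 0 + 0\right) = 9 \cdot \frac{1}{3} \cdot 16 \left(8 + 0 + 0\right) = 3 \cdot 16 \cdot 8 = 48 \cdot 8 = 384$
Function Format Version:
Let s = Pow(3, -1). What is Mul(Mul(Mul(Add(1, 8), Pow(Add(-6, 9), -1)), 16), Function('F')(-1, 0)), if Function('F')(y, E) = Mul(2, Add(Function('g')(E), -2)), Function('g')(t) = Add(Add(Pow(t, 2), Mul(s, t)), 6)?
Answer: 384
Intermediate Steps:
s = Rational(1, 3) ≈ 0.33333
Function('g')(t) = Add(6, Pow(t, 2), Mul(Rational(1, 3), t)) (Function('g')(t) = Add(Add(Pow(t, 2), Mul(Rational(1, 3), t)), 6) = Add(6, Pow(t, 2), Mul(Rational(1, 3), t)))
Function('F')(y, E) = Add(8, Mul(2, Pow(E, 2)), Mul(Rational(2, 3), E)) (Function('F')(y, E) = Mul(2, Add(Add(6, Pow(E, 2), Mul(Rational(1, 3), E)), -2)) = Mul(2, Add(4, Pow(E, 2), Mul(Rational(1, 3), E))) = Add(8, Mul(2, Pow(E, 2)), Mul(Rational(2, 3), E)))
Mul(Mul(Mul(Add(1, 8), Pow(Add(-6, 9), -1)), 16), Function('F')(-1, 0)) = Mul(Mul(Mul(Add(1, 8), Pow(Add(-6, 9), -1)), 16), Add(8, Mul(2, Pow(0, 2)), Mul(Rational(2, 3), 0))) = Mul(Mul(Mul(9, Pow(3, -1)), 16), Add(8, Mul(2, 0), 0)) = Mul(Mul(Mul(9, Rational(1, 3)), 16), Add(8, 0, 0)) = Mul(Mul(3, 16), 8) = Mul(48, 8) = 384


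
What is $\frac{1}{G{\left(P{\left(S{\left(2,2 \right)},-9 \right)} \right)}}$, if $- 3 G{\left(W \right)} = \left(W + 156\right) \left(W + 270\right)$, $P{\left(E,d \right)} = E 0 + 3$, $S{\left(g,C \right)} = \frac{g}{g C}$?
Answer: $- \frac{1}{14469} \approx -6.9113 \cdot 10^{-5}$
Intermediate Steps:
$S{\left(g,C \right)} = \frac{1}{C}$ ($S{\left(g,C \right)} = \frac{g}{C g} = g \frac{1}{C g} = \frac{1}{C}$)
$P{\left(E,d \right)} = 3$ ($P{\left(E,d \right)} = 0 + 3 = 3$)
$G{\left(W \right)} = - \frac{\left(156 + W\right) \left(270 + W\right)}{3}$ ($G{\left(W \right)} = - \frac{\left(W + 156\right) \left(W + 270\right)}{3} = - \frac{\left(156 + W\right) \left(270 + W\right)}{3}$)
$\frac{1}{G{\left(P{\left(S{\left(2,2 \right)},-9 \right)} \right)}} = \frac{1}{-14040 - 426 - \frac{3^{2}}{3}} = \frac{1}{-14040 - 426 - 3} = \frac{1}{-14469} = - \frac{1}{14469}$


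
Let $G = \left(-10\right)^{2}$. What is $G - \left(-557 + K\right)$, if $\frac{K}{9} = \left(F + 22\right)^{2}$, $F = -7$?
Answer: $-1368$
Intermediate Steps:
$K = 2025$ ($K = 9 \left(-7 + 22\right)^{2} = 9 \cdot 15^{2} = 9 \cdot 225 = 2025$)
$G = 100$
$G - \left(-557 + K\right) = 100 - \left(-557 + 2025\right) = 100 - 1468 = -1368$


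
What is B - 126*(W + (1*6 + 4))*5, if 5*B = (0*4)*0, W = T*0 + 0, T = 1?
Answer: -6300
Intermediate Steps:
W = 0 (W = 1*0 + 0 = 0 + 0 = 0)
B = 0 (B = ((0*4)*0)/5 = (0*0)/5 = (1/5)*0 = 0)
B - 126*(W + (1*6 + 4))*5 = 0 - 126*(0 + (1*6 + 4))*5 = 0 - 126*(0 + (6 + 4))*5 = 0 - 126*(0 + 10)*5 = 0 - 1260*5 = 0 - 126*50 = 0 - 6300 = -6300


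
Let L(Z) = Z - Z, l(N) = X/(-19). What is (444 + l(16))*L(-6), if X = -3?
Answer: 0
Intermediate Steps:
l(N) = 3/19 (l(N) = -3/(-19) = -3*(-1/19) = 3/19)
L(Z) = 0
(444 + l(16))*L(-6) = (444 + 3/19)*0 = (8439/19)*0 = 0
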